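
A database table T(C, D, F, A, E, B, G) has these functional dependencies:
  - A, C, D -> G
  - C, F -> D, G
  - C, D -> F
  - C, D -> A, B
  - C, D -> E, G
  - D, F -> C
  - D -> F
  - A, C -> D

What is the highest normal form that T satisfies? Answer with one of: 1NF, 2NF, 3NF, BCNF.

Candidate keys: {A, C}, {C, F}, {D}. Prime attributes: {A, C, D, F}.
Each dependency's left side is a superkey — BCNF holds.

BCNF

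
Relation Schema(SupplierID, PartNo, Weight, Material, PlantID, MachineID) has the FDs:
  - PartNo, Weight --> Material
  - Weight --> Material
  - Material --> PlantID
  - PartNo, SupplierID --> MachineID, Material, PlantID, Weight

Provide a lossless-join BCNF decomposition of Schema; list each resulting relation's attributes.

{MachineID, PartNo, SupplierID, Weight}; {Material, PlantID}; {Material, Weight}

Candidate key of the original relation: {PartNo, SupplierID}.
In {MachineID, Material, PartNo, PlantID, SupplierID, Weight}, {PartNo, Weight} is not a superkey ({PartNo, Weight}⁺ restricted to this set is {Material, PartNo, PlantID, Weight}), so split on PartNo, Weight --> Material, PlantID into {Material, PartNo, PlantID, Weight} and {MachineID, PartNo, SupplierID, Weight}.
In {Material, PartNo, PlantID, Weight}, {Weight} is not a superkey ({Weight}⁺ restricted to this set is {Material, PlantID, Weight}), so split on Weight --> Material, PlantID into {Material, PlantID, Weight} and {PartNo, Weight}.
In {Material, PlantID, Weight}, {Material} is not a superkey ({Material}⁺ restricted to this set is {Material, PlantID}), so split on Material --> PlantID into {Material, PlantID} and {Material, Weight}.
{Material, PlantID} is in BCNF.
{Material, Weight} is in BCNF.
{PartNo, Weight} is in BCNF.
{MachineID, PartNo, SupplierID, Weight} is in BCNF.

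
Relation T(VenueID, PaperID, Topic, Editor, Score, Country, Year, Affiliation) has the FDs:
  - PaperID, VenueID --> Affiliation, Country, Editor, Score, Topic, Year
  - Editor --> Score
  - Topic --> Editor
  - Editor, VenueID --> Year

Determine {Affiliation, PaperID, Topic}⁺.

Start with {Affiliation, PaperID, Topic}.
Topic --> Editor applies; add {Editor} → now {Affiliation, Editor, PaperID, Topic}.
Editor --> Score applies; add {Score} → now {Affiliation, Editor, PaperID, Score, Topic}.
No further FD applies.

{Affiliation, Editor, PaperID, Score, Topic}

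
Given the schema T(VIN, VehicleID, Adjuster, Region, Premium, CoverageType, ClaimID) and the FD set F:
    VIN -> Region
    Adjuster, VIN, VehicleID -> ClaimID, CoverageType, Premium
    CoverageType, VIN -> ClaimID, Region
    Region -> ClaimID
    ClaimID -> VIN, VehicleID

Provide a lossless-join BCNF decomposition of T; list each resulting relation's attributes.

{Adjuster, CoverageType, Premium, VIN}; {ClaimID, Region, VIN, VehicleID}

Candidate keys of the original relation: {Adjuster, ClaimID}, {Adjuster, Region}, {Adjuster, VIN}.
Within {Adjuster, ClaimID, CoverageType, Premium, Region, VIN, VehicleID}: {VIN}⁺ ∩ {Adjuster, ClaimID, CoverageType, Premium, Region, VIN, VehicleID} = {ClaimID, Region, VIN, VehicleID}, not the whole set, so VIN -> ClaimID, Region, VehicleID violates BCNF; decompose into {ClaimID, Region, VIN, VehicleID} and {Adjuster, CoverageType, Premium, VIN}.
{ClaimID, Region, VIN, VehicleID} is in BCNF.
{Adjuster, CoverageType, Premium, VIN} is in BCNF.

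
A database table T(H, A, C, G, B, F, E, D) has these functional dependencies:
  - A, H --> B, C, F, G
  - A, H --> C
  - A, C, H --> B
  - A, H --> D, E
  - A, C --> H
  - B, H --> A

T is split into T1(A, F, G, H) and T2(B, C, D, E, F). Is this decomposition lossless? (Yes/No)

Common attributes: {F}; their closure is {F}.
T1 ⊄ {F} and T2 ⊄ {F}, so the split is lossy.

No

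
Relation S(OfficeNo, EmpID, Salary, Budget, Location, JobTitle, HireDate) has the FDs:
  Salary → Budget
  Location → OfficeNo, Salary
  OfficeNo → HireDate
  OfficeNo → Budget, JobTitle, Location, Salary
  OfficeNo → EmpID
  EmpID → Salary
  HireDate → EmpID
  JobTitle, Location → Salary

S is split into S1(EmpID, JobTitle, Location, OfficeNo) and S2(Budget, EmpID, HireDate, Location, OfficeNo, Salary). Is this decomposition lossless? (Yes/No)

The shared attributes are {EmpID, Location, OfficeNo} and {EmpID, Location, OfficeNo}⁺ = {Budget, EmpID, HireDate, JobTitle, Location, OfficeNo, Salary}.
Since S1 ⊆ {Budget, EmpID, HireDate, JobTitle, Location, OfficeNo, Salary}, the intersection is a superkey of S1; the decomposition is lossless.

Yes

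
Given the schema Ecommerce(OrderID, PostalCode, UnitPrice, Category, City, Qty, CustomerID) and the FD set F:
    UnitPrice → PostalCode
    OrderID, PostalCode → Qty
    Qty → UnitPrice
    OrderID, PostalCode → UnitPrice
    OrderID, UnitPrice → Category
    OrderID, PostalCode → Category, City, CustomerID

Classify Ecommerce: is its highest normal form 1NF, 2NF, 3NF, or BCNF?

Candidate keys: {OrderID, PostalCode}, {OrderID, Qty}, {OrderID, UnitPrice}. Prime attributes: {OrderID, PostalCode, Qty, UnitPrice}.
For UnitPrice → PostalCode we have {UnitPrice}⁺ = {PostalCode, UnitPrice}; {UnitPrice} is not a superkey, so BCNF fails.
Its right-hand attributes {PostalCode} are all prime, as are those of every other non-superkey FD — the relation is in 3NF.

3NF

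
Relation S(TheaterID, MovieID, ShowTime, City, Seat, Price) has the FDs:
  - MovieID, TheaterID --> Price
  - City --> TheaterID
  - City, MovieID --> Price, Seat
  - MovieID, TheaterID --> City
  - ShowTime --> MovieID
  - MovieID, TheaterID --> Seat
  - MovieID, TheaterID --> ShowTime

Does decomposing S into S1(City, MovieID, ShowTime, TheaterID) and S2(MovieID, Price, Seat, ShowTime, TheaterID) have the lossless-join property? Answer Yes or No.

Common attributes: {MovieID, ShowTime, TheaterID}; their closure is {City, MovieID, Price, Seat, ShowTime, TheaterID}.
This includes all of S1, so the common attributes are a superkey of S1 — the join is lossless.

Yes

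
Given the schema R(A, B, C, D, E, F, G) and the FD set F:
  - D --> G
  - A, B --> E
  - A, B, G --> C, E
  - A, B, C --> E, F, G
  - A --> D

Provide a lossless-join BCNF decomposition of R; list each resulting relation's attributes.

Candidate key of the original relation: {A, B}.
In {A, B, C, D, E, F, G}, {D} is not a superkey ({D}⁺ restricted to this set is {D, G}), so split on D --> G into {D, G} and {A, B, C, D, E, F}.
{D, G} is in BCNF.
In {A, B, C, D, E, F}, {A} is not a superkey ({A}⁺ restricted to this set is {A, D}), so split on A --> D into {A, D} and {A, B, C, E, F}.
{A, D} is in BCNF.
{A, B, C, E, F} is in BCNF.

{A, B, C, E, F}; {A, D}; {D, G}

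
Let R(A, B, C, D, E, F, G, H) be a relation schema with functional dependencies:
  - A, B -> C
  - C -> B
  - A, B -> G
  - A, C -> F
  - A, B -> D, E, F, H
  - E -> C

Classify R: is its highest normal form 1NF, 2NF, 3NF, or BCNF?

3NF

Candidate keys: {A, B}, {A, C}, {A, E}. Prime attributes: {A, B, C, E}.
C -> B: {C}⁺ = {B, C}, which is not all of the attributes, so the left side is not a superkey — BCNF is violated.
But every attribute on its right side ({B}) is prime, and the same holds for every other non-superkey FD, so 3NF still holds.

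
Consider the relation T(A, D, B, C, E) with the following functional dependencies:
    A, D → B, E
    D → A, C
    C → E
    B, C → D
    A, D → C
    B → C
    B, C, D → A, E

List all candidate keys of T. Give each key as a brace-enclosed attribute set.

Closure of {B} is {A, B, C, D, E}, the whole schema; {B} is a candidate key.
Closure of {D} is {A, B, C, D, E}, the whole schema; {D} is a candidate key.
These are minimal and exhaustive — every other superkey contains one of them.

{B}, {D}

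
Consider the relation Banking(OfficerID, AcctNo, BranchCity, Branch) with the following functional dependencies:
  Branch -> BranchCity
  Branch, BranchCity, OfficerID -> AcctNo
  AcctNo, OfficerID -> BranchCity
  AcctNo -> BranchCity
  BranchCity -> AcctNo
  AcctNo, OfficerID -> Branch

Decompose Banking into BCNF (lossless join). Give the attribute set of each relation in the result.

{AcctNo, Branch}; {AcctNo, BranchCity}; {Branch, OfficerID}

Candidate keys of the original relation: {AcctNo, OfficerID}, {Branch, OfficerID}, {BranchCity, OfficerID}.
In {AcctNo, Branch, BranchCity, OfficerID}, {Branch} is not a superkey ({Branch}⁺ restricted to this set is {AcctNo, Branch, BranchCity}), so split on Branch -> AcctNo, BranchCity into {AcctNo, Branch, BranchCity} and {Branch, OfficerID}.
In {AcctNo, Branch, BranchCity}, {AcctNo} is not a superkey ({AcctNo}⁺ restricted to this set is {AcctNo, BranchCity}), so split on AcctNo -> BranchCity into {AcctNo, BranchCity} and {AcctNo, Branch}.
{AcctNo, BranchCity} is in BCNF.
{AcctNo, Branch} is in BCNF.
{Branch, OfficerID} is in BCNF.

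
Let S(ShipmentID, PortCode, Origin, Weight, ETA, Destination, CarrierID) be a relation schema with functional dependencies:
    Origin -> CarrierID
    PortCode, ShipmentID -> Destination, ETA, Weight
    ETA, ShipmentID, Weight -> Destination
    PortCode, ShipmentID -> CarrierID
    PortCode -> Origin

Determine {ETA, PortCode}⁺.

Start with {ETA, PortCode}.
PortCode -> Origin applies; add {Origin} → now {ETA, Origin, PortCode}.
Origin -> CarrierID applies; add {CarrierID} → now {CarrierID, ETA, Origin, PortCode}.
No further FD applies.

{CarrierID, ETA, Origin, PortCode}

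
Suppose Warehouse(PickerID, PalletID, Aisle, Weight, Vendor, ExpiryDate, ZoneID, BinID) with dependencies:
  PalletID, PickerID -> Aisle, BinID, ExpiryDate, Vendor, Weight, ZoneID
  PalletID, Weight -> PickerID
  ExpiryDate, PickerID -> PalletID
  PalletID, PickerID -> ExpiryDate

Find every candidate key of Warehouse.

{ExpiryDate, PickerID}, {PalletID, PickerID}, {PalletID, Weight}

{ExpiryDate, PickerID} is a candidate key since {ExpiryDate, PickerID}⁺ = {Aisle, BinID, ExpiryDate, PalletID, PickerID, Vendor, Weight, ZoneID} covers every attribute.
{PalletID, PickerID} is a candidate key since {PalletID, PickerID}⁺ = {Aisle, BinID, ExpiryDate, PalletID, PickerID, Vendor, Weight, ZoneID} covers every attribute.
{PalletID, Weight} is a candidate key since {PalletID, Weight}⁺ = {Aisle, BinID, ExpiryDate, PalletID, PickerID, Vendor, Weight, ZoneID} covers every attribute.
These are minimal and exhaustive — every other superkey contains one of them.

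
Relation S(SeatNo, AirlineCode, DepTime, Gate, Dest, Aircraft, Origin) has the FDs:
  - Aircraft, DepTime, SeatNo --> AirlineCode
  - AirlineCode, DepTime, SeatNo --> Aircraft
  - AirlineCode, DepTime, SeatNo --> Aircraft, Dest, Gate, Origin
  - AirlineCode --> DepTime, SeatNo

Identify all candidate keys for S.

{Aircraft, DepTime, SeatNo}, {AirlineCode}

{AirlineCode}⁺ = {Aircraft, AirlineCode, DepTime, Dest, Gate, Origin, SeatNo} — all of the relation — so {AirlineCode} is a candidate key.
{Aircraft, DepTime, SeatNo}⁺ = {Aircraft, AirlineCode, DepTime, Dest, Gate, Origin, SeatNo} — all of the relation — so {Aircraft, DepTime, SeatNo} is a candidate key.
No proper subset of any of these is a key, and no other minimal superkey exists.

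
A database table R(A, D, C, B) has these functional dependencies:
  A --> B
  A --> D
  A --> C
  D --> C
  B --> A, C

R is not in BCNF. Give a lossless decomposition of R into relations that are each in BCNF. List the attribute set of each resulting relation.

{A, B, D}; {C, D}

Candidate keys of the original relation: {A}, {B}.
{A, B, C, D}: {D} determines {C, D} here but is not a superkey — split on D --> C, giving {C, D} and {A, B, D}.
{C, D}: every determinant is a superkey — BCNF.
{A, B, D}: every determinant is a superkey — BCNF.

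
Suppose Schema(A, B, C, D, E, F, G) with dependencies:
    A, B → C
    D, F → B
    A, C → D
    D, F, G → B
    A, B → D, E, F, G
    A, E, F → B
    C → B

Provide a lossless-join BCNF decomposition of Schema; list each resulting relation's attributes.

Candidate keys of the original relation: {A, B}, {A, C}, {A, D, F}, {A, E, F}.
In {A, B, C, D, E, F, G}, {D, F} is not a superkey ({D, F}⁺ restricted to this set is {B, D, F}), so split on D, F → B into {B, D, F} and {A, C, D, E, F, G}.
{B, D, F} has no BCNF violation.
{A, C, D, E, F, G} has no BCNF violation.

{A, C, D, E, F, G}; {B, D, F}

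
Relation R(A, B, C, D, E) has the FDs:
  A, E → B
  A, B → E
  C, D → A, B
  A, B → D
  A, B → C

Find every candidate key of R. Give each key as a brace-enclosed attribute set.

{A, B}, {A, E}, {C, D}

{A, B}⁺ = {A, B, C, D, E}, which is every attribute, so {A, B} is a candidate key.
{A, E}⁺ = {A, B, C, D, E}, which is every attribute, so {A, E} is a candidate key.
{C, D}⁺ = {A, B, C, D, E}, which is every attribute, so {C, D} is a candidate key.
Any other superkey properly contains one of these, so there are no further candidate keys.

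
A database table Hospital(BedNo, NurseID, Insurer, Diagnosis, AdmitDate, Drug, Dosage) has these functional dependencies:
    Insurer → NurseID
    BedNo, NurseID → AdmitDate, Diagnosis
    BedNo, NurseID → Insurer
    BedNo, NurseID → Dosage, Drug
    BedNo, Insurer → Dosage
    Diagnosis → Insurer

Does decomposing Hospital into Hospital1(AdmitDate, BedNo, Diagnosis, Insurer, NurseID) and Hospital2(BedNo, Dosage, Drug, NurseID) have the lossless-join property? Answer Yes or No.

Yes

Common attributes: {BedNo, NurseID}; their closure is {AdmitDate, BedNo, Diagnosis, Dosage, Drug, Insurer, NurseID}.
Since Hospital1 ⊆ {AdmitDate, BedNo, Diagnosis, Dosage, Drug, Insurer, NurseID}, the intersection is a superkey of Hospital1; the decomposition is lossless.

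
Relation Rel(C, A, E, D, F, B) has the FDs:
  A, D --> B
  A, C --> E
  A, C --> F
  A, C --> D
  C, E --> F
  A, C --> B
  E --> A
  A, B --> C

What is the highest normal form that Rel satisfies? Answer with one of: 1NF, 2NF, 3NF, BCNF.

3NF

Candidate keys: {A, B}, {A, C}, {A, D}, {B, E}, {C, E}, {D, E}. Prime attributes: {A, B, C, D, E}.
For E --> A we have {E}⁺ = {A, E}; {E} is not a superkey, so BCNF fails.
Its right-hand attributes {A} are all prime, as are those of every other non-superkey FD — the relation is in 3NF.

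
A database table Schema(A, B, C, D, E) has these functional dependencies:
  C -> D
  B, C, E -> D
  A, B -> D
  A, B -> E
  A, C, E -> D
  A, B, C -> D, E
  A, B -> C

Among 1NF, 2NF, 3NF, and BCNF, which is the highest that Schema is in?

Candidate key: {A, B}. Prime attributes: {A, B}.
For C -> D we have {C}⁺ = {C, D}; {C} is not a superkey, so BCNF fails.
Because {D} is non-prime and the left side of C -> D is not a superkey, the relation is not in 3NF.
No non-prime attribute depends on a proper subset of any candidate key, so 2NF holds.

2NF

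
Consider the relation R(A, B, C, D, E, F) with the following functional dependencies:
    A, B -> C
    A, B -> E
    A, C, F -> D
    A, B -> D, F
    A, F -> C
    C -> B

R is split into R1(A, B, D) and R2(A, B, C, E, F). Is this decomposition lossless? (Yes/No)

Common attributes: {A, B}; their closure is {A, B, C, D, E, F}.
Since R1 ⊆ {A, B, C, D, E, F}, the intersection is a superkey of R1; the decomposition is lossless.

Yes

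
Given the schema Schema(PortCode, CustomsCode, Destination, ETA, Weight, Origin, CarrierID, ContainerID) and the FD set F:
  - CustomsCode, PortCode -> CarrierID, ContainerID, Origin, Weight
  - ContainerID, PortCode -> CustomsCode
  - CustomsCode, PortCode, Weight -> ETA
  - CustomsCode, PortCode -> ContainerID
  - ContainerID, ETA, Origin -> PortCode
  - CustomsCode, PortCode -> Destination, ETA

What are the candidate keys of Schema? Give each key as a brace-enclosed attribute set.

{ContainerID, ETA, Origin}, {ContainerID, PortCode}, {CustomsCode, PortCode}

Closure of {ContainerID, PortCode} is {CarrierID, ContainerID, CustomsCode, Destination, ETA, Origin, PortCode, Weight}, the whole schema; {ContainerID, PortCode} is a candidate key.
Closure of {CustomsCode, PortCode} is {CarrierID, ContainerID, CustomsCode, Destination, ETA, Origin, PortCode, Weight}, the whole schema; {CustomsCode, PortCode} is a candidate key.
Closure of {ContainerID, ETA, Origin} is {CarrierID, ContainerID, CustomsCode, Destination, ETA, Origin, PortCode, Weight}, the whole schema; {ContainerID, ETA, Origin} is a candidate key.
Any other superkey properly contains one of these, so there are no further candidate keys.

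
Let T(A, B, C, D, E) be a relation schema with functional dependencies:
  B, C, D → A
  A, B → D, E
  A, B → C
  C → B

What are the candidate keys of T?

{A, B} is a candidate key since {A, B}⁺ = {A, B, C, D, E} covers every attribute.
{A, C} is a candidate key since {A, C}⁺ = {A, B, C, D, E} covers every attribute.
{C, D} is a candidate key since {C, D}⁺ = {A, B, C, D, E} covers every attribute.
These are minimal and exhaustive — every other superkey contains one of them.

{A, B}, {A, C}, {C, D}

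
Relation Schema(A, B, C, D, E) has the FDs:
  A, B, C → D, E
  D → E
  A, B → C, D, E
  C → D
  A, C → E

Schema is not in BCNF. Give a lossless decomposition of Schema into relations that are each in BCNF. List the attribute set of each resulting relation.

Candidate key of the original relation: {A, B}.
{A, B, C, D, E}: {D} determines {D, E} here but is not a superkey — split on D → E, giving {D, E} and {A, B, C, D}.
{D, E} is in BCNF.
{A, B, C, D}: {C} determines {C, D} here but is not a superkey — split on C → D, giving {C, D} and {A, B, C}.
{C, D} is in BCNF.
{A, B, C} is in BCNF.

{A, B, C}; {C, D}; {D, E}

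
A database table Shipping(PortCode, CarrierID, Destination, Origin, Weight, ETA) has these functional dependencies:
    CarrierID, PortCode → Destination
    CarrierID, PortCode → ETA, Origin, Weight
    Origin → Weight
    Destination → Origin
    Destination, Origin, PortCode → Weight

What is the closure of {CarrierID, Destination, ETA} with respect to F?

{CarrierID, Destination, ETA, Origin, Weight}

Start with {CarrierID, Destination, ETA}.
Destination → Origin applies; add {Origin} → now {CarrierID, Destination, ETA, Origin}.
Origin → Weight applies; add {Weight} → now {CarrierID, Destination, ETA, Origin, Weight}.
No further FD applies.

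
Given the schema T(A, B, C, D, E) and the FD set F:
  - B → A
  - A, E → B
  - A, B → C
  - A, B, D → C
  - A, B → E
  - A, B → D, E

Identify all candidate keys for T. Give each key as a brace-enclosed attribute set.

{A, E}, {B}

{B} is a candidate key since {B}⁺ = {A, B, C, D, E} covers every attribute.
{A, E} is a candidate key since {A, E}⁺ = {A, B, C, D, E} covers every attribute.
These are minimal and exhaustive — every other superkey contains one of them.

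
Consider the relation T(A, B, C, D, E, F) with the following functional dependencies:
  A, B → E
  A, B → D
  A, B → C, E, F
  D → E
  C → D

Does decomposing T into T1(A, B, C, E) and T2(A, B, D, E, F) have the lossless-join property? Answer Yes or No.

T1 ∩ T2 = {A, B, E}; its closure under F is {A, B, C, D, E, F}.
T1 is contained in that closure, so T1 ∩ T2 → T1 holds and the join is lossless.

Yes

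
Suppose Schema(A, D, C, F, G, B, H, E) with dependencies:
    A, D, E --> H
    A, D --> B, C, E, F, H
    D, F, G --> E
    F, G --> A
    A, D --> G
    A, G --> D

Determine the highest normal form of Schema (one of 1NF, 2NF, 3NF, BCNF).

BCNF

Candidate keys: {A, D}, {A, G}, {F, G}. Prime attributes: {A, D, F, G}.
Every FD has a superkey on the left, so the relation is in BCNF.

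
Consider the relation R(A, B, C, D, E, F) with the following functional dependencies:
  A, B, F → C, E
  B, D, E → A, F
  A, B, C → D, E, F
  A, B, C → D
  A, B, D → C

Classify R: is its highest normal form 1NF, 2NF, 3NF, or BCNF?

BCNF

Candidate keys: {A, B, C}, {A, B, D}, {A, B, F}, {B, D, E}. Prime attributes: {A, B, C, D, E, F}.
Every FD has a superkey on the left, so the relation is in BCNF.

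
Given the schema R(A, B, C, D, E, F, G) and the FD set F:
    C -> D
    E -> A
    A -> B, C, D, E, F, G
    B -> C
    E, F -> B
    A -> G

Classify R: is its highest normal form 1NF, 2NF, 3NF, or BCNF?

2NF

Candidate keys: {A}, {E}. Prime attributes: {A, E}.
For C -> D we have {C}⁺ = {C, D}; {C} is not a superkey, so BCNF fails.
C -> D determines the non-prime attribute {D} from a non-superkey — 3NF is violated.
With only single-attribute keys there can be no partial dependency, so 2NF holds.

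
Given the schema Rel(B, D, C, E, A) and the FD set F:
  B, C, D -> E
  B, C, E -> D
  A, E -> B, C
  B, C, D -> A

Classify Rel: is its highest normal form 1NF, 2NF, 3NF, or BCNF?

Candidate keys: {A, E}, {B, C, D}, {B, C, E}. Prime attributes: {A, B, C, D, E}.
Every FD has a superkey on the left, so the relation is in BCNF.

BCNF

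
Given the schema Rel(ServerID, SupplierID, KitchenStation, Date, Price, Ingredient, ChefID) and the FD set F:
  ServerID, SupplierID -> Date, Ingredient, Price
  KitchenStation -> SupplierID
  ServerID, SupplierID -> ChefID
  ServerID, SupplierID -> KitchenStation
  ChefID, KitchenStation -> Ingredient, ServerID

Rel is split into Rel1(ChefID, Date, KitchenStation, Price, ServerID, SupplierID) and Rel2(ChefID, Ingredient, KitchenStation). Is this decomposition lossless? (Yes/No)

Yes

The shared attributes are {ChefID, KitchenStation} and {ChefID, KitchenStation}⁺ = {ChefID, Date, Ingredient, KitchenStation, Price, ServerID, SupplierID}.
This includes all of Rel1, so the common attributes are a superkey of Rel1 — the join is lossless.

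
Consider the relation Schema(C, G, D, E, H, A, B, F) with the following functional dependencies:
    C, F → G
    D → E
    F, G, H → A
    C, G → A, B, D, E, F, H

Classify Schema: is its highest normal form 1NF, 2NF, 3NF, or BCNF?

Candidate keys: {C, F}, {C, G}. Prime attributes: {C, F, G}.
D → E breaks BCNF: {D}⁺ = {D, E}, so {D} is not a superkey.
D → E has non-prime {E} on the right and a non-superkey on the left, so 3NF fails.
No proper subset of a key has a non-prime attribute in its closure, so there is no partial dependency; 2NF holds.

2NF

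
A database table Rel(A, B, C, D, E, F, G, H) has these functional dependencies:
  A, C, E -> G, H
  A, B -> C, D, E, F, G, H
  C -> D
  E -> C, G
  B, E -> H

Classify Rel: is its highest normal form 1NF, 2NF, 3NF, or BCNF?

Candidate key: {A, B}. Prime attributes: {A, B}.
For A, C, E -> G, H we have {A, C, E}⁺ = {A, C, D, E, G, H}; {A, C, E} is not a superkey, so BCNF fails.
A, C, E -> G, H has non-prime {G, H} on the right and a non-superkey on the left, so 3NF fails.
No proper subset of a key has a non-prime attribute in its closure, so there is no partial dependency; 2NF holds.

2NF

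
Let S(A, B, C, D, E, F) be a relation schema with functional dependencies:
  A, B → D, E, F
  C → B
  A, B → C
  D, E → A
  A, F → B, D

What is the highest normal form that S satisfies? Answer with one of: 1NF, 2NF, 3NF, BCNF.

3NF

Candidate keys: {A, B}, {A, C}, {A, F}, {B, D, E}, {C, D, E}, {D, E, F}. Prime attributes: {A, B, C, D, E, F}.
C → B breaks BCNF: {C}⁺ = {B, C}, so {C} is not a superkey.
But every attribute on its right side ({B}) is prime, and the same holds for every other non-superkey FD, so 3NF still holds.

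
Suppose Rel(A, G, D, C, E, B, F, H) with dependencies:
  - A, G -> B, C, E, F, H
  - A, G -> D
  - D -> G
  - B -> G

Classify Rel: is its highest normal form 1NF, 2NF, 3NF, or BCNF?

3NF

Candidate keys: {A, B}, {A, D}, {A, G}. Prime attributes: {A, B, D, G}.
D -> G breaks BCNF: {D}⁺ = {D, G}, so {D} is not a superkey.
Its right-hand attributes {G} are all prime, as are those of every other non-superkey FD — the relation is in 3NF.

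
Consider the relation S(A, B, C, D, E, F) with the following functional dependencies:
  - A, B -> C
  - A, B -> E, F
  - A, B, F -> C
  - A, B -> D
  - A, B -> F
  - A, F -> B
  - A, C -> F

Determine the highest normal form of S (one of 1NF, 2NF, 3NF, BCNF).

BCNF

Candidate keys: {A, B}, {A, C}, {A, F}. Prime attributes: {A, B, C, F}.
Every FD has a superkey on the left, so the relation is in BCNF.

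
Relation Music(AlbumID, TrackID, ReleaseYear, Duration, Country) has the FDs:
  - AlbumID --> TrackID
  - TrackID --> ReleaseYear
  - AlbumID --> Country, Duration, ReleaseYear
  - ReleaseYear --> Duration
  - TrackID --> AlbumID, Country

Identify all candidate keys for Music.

{AlbumID}, {TrackID}

Closure of {AlbumID} is {AlbumID, Country, Duration, ReleaseYear, TrackID}, the whole schema; {AlbumID} is a candidate key.
Closure of {TrackID} is {AlbumID, Country, Duration, ReleaseYear, TrackID}, the whole schema; {TrackID} is a candidate key.
Any other superkey properly contains one of these, so there are no further candidate keys.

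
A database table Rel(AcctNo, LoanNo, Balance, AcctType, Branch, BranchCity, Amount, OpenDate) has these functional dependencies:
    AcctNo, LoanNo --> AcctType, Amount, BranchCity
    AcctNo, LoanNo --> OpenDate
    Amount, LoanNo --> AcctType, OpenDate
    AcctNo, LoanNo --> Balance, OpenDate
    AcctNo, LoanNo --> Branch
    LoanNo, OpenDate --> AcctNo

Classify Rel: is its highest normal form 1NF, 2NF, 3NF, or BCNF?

Candidate keys: {AcctNo, LoanNo}, {Amount, LoanNo}, {LoanNo, OpenDate}. Prime attributes: {AcctNo, Amount, LoanNo, OpenDate}.
Each dependency's left side is a superkey — BCNF holds.

BCNF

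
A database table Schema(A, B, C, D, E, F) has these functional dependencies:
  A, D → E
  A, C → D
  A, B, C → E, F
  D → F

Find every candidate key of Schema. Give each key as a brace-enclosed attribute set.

No FD produces {A, B, C}, so they must be in every candidate key.
Closure of {A, B, C} is {A, B, C, D, E, F}, the whole schema; {A, B, C} is a candidate key.
No other minimal set has full closure, so this is the only candidate key.

{A, B, C}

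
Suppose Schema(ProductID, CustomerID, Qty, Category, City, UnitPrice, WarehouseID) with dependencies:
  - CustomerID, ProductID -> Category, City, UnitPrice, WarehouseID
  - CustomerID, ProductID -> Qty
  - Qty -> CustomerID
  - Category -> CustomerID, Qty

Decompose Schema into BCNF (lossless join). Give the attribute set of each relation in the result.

{Category, City, ProductID, UnitPrice, WarehouseID}; {Category, Qty}; {CustomerID, Qty}

Candidate keys of the original relation: {Category, ProductID}, {CustomerID, ProductID}, {ProductID, Qty}.
Within {Category, City, CustomerID, ProductID, Qty, UnitPrice, WarehouseID}: {Qty}⁺ ∩ {Category, City, CustomerID, ProductID, Qty, UnitPrice, WarehouseID} = {CustomerID, Qty}, not the whole set, so Qty -> CustomerID violates BCNF; decompose into {CustomerID, Qty} and {Category, City, ProductID, Qty, UnitPrice, WarehouseID}.
{CustomerID, Qty}: every determinant is a superkey — BCNF.
Within {Category, City, ProductID, Qty, UnitPrice, WarehouseID}: {Category}⁺ ∩ {Category, City, ProductID, Qty, UnitPrice, WarehouseID} = {Category, Qty}, not the whole set, so Category -> Qty violates BCNF; decompose into {Category, Qty} and {Category, City, ProductID, UnitPrice, WarehouseID}.
{Category, Qty}: every determinant is a superkey — BCNF.
{Category, City, ProductID, UnitPrice, WarehouseID}: every determinant is a superkey — BCNF.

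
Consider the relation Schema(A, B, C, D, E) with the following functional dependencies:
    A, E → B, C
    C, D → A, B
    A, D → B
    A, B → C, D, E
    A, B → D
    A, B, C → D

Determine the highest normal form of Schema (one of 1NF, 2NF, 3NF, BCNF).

Candidate keys: {A, B}, {A, D}, {A, E}, {C, D}. Prime attributes: {A, B, C, D, E}.
Every FD has a superkey on the left, so the relation is in BCNF.

BCNF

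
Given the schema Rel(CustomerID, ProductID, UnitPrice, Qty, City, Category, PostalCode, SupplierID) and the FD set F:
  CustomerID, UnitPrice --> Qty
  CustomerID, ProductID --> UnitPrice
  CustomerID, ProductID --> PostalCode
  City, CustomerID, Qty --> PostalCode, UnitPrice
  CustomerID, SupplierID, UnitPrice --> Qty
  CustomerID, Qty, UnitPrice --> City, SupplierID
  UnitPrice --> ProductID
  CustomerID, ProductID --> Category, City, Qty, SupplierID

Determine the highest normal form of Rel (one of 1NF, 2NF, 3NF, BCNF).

Candidate keys: {City, CustomerID, Qty}, {CustomerID, ProductID}, {CustomerID, UnitPrice}. Prime attributes: {City, CustomerID, ProductID, Qty, UnitPrice}.
UnitPrice --> ProductID breaks BCNF: {UnitPrice}⁺ = {ProductID, UnitPrice}, so {UnitPrice} is not a superkey.
But every attribute on its right side ({ProductID}) is prime, and the same holds for every other non-superkey FD, so 3NF still holds.

3NF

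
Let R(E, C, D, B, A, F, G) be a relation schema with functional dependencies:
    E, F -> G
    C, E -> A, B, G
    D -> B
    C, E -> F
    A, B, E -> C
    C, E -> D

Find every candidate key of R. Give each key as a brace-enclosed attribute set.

No FD produces {E}, so it must be in every candidate key.
Closure of {C, E} is {A, B, C, D, E, F, G}, the whole schema; {C, E} is a candidate key.
Closure of {A, B, E} is {A, B, C, D, E, F, G}, the whole schema; {A, B, E} is a candidate key.
Closure of {A, D, E} is {A, B, C, D, E, F, G}, the whole schema; {A, D, E} is a candidate key.
Any other superkey properly contains one of these, so there are no further candidate keys.

{A, B, E}, {A, D, E}, {C, E}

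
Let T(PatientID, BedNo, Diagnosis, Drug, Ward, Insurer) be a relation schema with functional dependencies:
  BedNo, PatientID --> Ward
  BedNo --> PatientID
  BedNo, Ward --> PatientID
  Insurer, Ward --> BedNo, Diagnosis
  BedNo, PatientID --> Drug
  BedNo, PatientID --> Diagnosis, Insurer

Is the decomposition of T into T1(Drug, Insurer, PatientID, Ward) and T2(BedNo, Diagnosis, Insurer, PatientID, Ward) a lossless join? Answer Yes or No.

Yes

T1 ∩ T2 = {Insurer, PatientID, Ward}; its closure under F is {BedNo, Diagnosis, Drug, Insurer, PatientID, Ward}.
This includes all of T1, so the common attributes are a superkey of T1 — the join is lossless.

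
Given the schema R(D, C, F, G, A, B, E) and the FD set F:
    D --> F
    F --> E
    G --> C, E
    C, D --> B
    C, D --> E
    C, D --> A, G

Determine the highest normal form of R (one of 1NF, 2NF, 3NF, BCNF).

Candidate keys: {C, D}, {D, G}. Prime attributes: {C, D, G}.
D --> F breaks BCNF: {D}⁺ = {D, E, F}, so {D} is not a superkey.
D --> F has non-prime {F} on the right and a non-superkey on the left, so 3NF fails.
{D} is a proper subset of the key {C, D}, and {D}⁺ contains the non-prime attributes {E, F} — a partial dependency, so 2NF is violated.

1NF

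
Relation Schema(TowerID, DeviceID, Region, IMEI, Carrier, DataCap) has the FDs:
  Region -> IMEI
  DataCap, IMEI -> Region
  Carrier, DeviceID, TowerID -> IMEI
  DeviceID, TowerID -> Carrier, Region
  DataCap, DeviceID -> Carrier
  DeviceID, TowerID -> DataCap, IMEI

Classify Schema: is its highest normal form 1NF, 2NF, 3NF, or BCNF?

2NF

Candidate key: {DeviceID, TowerID}. Prime attributes: {DeviceID, TowerID}.
Region -> IMEI breaks BCNF: {Region}⁺ = {IMEI, Region}, so {Region} is not a superkey.
Region -> IMEI has non-prime {IMEI} on the right and a non-superkey on the left, so 3NF fails.
No proper subset of a key has a non-prime attribute in its closure, so there is no partial dependency; 2NF holds.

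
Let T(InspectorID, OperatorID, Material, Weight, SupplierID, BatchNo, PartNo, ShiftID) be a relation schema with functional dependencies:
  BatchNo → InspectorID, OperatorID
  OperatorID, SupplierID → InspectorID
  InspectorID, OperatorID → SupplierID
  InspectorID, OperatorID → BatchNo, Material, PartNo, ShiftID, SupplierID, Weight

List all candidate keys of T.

{BatchNo}⁺ = {BatchNo, InspectorID, Material, OperatorID, PartNo, ShiftID, SupplierID, Weight}, which is every attribute, so {BatchNo} is a candidate key.
{InspectorID, OperatorID}⁺ = {BatchNo, InspectorID, Material, OperatorID, PartNo, ShiftID, SupplierID, Weight}, which is every attribute, so {InspectorID, OperatorID} is a candidate key.
{OperatorID, SupplierID}⁺ = {BatchNo, InspectorID, Material, OperatorID, PartNo, ShiftID, SupplierID, Weight}, which is every attribute, so {OperatorID, SupplierID} is a candidate key.
Any other superkey properly contains one of these, so there are no further candidate keys.

{BatchNo}, {InspectorID, OperatorID}, {OperatorID, SupplierID}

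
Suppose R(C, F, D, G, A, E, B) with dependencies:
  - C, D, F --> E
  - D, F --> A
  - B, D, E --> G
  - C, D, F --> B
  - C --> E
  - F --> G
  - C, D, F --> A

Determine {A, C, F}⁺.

{A, C, E, F, G}

Start with {A, C, F}.
C --> E applies; add {E} → now {A, C, E, F}.
F --> G applies; add {G} → now {A, C, E, F, G}.
No further FD applies.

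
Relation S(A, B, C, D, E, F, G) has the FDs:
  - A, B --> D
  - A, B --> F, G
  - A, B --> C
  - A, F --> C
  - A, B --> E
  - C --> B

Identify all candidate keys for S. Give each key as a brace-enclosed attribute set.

{A, B}, {A, C}, {A, F}

No FD produces {A}, so it must be in every candidate key.
Closure of {A, B} is {A, B, C, D, E, F, G}, the whole schema; {A, B} is a candidate key.
Closure of {A, C} is {A, B, C, D, E, F, G}, the whole schema; {A, C} is a candidate key.
Closure of {A, F} is {A, B, C, D, E, F, G}, the whole schema; {A, F} is a candidate key.
These are minimal and exhaustive — every other superkey contains one of them.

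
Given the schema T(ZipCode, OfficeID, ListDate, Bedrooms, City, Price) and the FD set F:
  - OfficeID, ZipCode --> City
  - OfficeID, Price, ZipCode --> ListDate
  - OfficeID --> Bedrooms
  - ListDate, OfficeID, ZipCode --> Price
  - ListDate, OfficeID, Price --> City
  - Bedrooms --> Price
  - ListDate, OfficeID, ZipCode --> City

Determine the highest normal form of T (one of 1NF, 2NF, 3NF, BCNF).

1NF

Candidate key: {OfficeID, ZipCode}. Prime attributes: {OfficeID, ZipCode}.
OfficeID --> Bedrooms: {OfficeID}⁺ = {Bedrooms, OfficeID, Price}, which is not all of the attributes, so the left side is not a superkey — BCNF is violated.
OfficeID --> Bedrooms determines the non-prime attribute {Bedrooms} from a non-superkey — 3NF is violated.
{OfficeID} is a proper subset of the key {OfficeID, ZipCode}, and {OfficeID}⁺ contains the non-prime attributes {Bedrooms, Price} — a partial dependency, so 2NF is violated.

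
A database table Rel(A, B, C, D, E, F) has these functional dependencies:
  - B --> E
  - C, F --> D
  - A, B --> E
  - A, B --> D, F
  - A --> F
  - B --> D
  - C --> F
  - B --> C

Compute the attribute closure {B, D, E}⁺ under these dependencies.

{B, C, D, E, F}

Start with {B, D, E}.
B --> C applies; add {C} → now {B, C, D, E}.
C --> F applies; add {F} → now {B, C, D, E, F}.
No further FD applies.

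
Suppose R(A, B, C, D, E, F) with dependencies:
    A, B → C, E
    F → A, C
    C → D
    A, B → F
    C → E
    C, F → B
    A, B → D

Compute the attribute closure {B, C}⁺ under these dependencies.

Start with {B, C}.
C → D applies; add {D} → now {B, C, D}.
C → E applies; add {E} → now {B, C, D, E}.
No further FD applies.

{B, C, D, E}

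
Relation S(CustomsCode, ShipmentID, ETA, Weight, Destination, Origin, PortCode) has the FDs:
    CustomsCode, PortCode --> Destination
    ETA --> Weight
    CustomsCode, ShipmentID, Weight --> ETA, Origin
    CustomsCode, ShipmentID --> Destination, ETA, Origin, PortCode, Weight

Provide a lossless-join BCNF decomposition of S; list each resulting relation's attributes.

{CustomsCode, Destination, PortCode}; {CustomsCode, ETA, Origin, PortCode, ShipmentID}; {ETA, Weight}

Candidate key of the original relation: {CustomsCode, ShipmentID}.
{CustomsCode, Destination, ETA, Origin, PortCode, ShipmentID, Weight}: {CustomsCode, PortCode} determines {CustomsCode, Destination, PortCode} here but is not a superkey — split on CustomsCode, PortCode --> Destination, giving {CustomsCode, Destination, PortCode} and {CustomsCode, ETA, Origin, PortCode, ShipmentID, Weight}.
{CustomsCode, Destination, PortCode}: every determinant is a superkey — BCNF.
{CustomsCode, ETA, Origin, PortCode, ShipmentID, Weight}: {ETA} determines {ETA, Weight} here but is not a superkey — split on ETA --> Weight, giving {ETA, Weight} and {CustomsCode, ETA, Origin, PortCode, ShipmentID}.
{ETA, Weight}: every determinant is a superkey — BCNF.
{CustomsCode, ETA, Origin, PortCode, ShipmentID}: every determinant is a superkey — BCNF.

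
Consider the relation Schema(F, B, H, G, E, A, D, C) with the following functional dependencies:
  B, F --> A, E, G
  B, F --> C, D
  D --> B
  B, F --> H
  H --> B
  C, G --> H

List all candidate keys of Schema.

{F} never appears on the right of any FD, so every key must include it.
Closure of {B, F} is {A, B, C, D, E, F, G, H}, the whole schema; {B, F} is a candidate key.
Closure of {D, F} is {A, B, C, D, E, F, G, H}, the whole schema; {D, F} is a candidate key.
Closure of {F, H} is {A, B, C, D, E, F, G, H}, the whole schema; {F, H} is a candidate key.
Closure of {C, F, G} is {A, B, C, D, E, F, G, H}, the whole schema; {C, F, G} is a candidate key.
Any other superkey properly contains one of these, so there are no further candidate keys.

{B, F}, {C, F, G}, {D, F}, {F, H}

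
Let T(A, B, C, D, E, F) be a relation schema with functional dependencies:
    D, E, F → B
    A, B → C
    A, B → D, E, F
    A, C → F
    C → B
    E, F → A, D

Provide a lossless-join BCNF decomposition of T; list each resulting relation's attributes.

{A, C, D, E, F}; {B, C}

Candidate keys of the original relation: {A, B}, {A, C}, {E, F}.
In {A, B, C, D, E, F}, {C} is not a superkey ({C}⁺ restricted to this set is {B, C}), so split on C → B into {B, C} and {A, C, D, E, F}.
{B, C}: every determinant is a superkey — BCNF.
{A, C, D, E, F}: every determinant is a superkey — BCNF.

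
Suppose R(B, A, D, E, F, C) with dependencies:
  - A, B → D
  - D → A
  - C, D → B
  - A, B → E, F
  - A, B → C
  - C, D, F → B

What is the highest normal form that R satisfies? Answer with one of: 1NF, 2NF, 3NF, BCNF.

3NF

Candidate keys: {A, B}, {B, D}, {C, D}. Prime attributes: {A, B, C, D}.
D → A: {D}⁺ = {A, D}, which is not all of the attributes, so the left side is not a superkey — BCNF is violated.
Its right-hand attributes {A} are all prime, as are those of every other non-superkey FD — the relation is in 3NF.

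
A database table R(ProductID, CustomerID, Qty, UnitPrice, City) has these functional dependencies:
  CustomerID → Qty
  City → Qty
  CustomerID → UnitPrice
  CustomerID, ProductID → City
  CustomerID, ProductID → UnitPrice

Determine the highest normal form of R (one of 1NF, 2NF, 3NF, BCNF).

1NF

Candidate key: {CustomerID, ProductID}. Prime attributes: {CustomerID, ProductID}.
CustomerID → Qty breaks BCNF: {CustomerID}⁺ = {CustomerID, Qty, UnitPrice}, so {CustomerID} is not a superkey.
CustomerID → Qty has non-prime {Qty} on the right and a non-superkey on the left, so 3NF fails.
Since {CustomerID} ⊂ {CustomerID, ProductID} and {CustomerID}⁺ ⊇ {Qty, UnitPrice} with {Qty, UnitPrice} non-prime, there is a partial dependency; 2NF fails.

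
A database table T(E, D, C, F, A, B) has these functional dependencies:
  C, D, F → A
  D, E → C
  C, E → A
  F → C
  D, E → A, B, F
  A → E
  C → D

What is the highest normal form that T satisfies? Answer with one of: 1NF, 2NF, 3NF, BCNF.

Candidate keys: {A, C}, {A, D}, {C, E}, {D, E}, {F}. Prime attributes: {A, C, D, E, F}.
A → E: {A}⁺ = {A, E}, which is not all of the attributes, so the left side is not a superkey — BCNF is violated.
But every attribute on its right side ({E}) is prime, and the same holds for every other non-superkey FD, so 3NF still holds.

3NF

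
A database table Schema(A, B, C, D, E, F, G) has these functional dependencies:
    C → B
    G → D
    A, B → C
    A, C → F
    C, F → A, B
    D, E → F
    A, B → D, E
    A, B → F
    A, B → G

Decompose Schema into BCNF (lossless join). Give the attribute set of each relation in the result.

{A, C, E, G}; {B, C}; {D, G}; {E, F, G}

Candidate keys of the original relation: {A, B}, {A, C}, {C, D, E}, {C, E, G}, {C, F}.
Within {A, B, C, D, E, F, G}: {C}⁺ ∩ {A, B, C, D, E, F, G} = {B, C}, not the whole set, so C → B violates BCNF; decompose into {B, C} and {A, C, D, E, F, G}.
{B, C} is in BCNF.
Within {A, C, D, E, F, G}: {G}⁺ ∩ {A, C, D, E, F, G} = {D, G}, not the whole set, so G → D violates BCNF; decompose into {D, G} and {A, C, E, F, G}.
{D, G} is in BCNF.
Within {A, C, E, F, G}: {E, G}⁺ ∩ {A, C, E, F, G} = {E, F, G}, not the whole set, so E, G → F violates BCNF; decompose into {E, F, G} and {A, C, E, G}.
{E, F, G} is in BCNF.
{A, C, E, G} is in BCNF.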